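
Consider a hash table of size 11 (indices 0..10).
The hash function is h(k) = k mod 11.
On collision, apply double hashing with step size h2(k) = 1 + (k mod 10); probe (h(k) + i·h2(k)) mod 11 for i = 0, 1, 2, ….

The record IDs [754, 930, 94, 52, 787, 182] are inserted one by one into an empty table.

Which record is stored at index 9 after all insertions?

182

754 hashes to 6; slot 6 is free => place at 6.
930 hashes to 6, h2=1; 6 taken => place at 7.
94 hashes to 6, h2=5; 6 taken => place at 0.
52 hashes to 8; slot 8 is free => place at 8.
787 hashes to 6, h2=8; 6 taken => place at 3.
182 hashes to 6, h2=3; 6 taken => place at 9.
Table: [94, ∅, ∅, 787, ∅, ∅, 754, 930, 52, 182, ∅]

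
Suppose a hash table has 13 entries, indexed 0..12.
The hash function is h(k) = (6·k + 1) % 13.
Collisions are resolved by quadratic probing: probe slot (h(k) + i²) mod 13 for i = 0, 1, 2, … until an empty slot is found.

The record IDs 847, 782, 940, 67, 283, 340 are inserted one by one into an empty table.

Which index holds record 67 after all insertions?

4

847 hashes to 0; slot 0 is free => place at 0.
782 hashes to 0; 0 taken => place at 1.
940 hashes to 12; slot 12 is free => place at 12.
67 hashes to 0; 0,1 taken => place at 4.
283 hashes to 9; slot 9 is free => place at 9.
340 hashes to 0; 0,1,4,9 taken => place at 3.
Table: [847, 782, -, 340, 67, -, -, -, -, 283, -, -, 940]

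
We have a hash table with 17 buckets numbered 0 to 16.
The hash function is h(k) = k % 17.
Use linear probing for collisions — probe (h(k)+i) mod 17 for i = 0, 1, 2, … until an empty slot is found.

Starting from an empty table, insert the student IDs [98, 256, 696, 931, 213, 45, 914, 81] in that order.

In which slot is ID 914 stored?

15

98: h=13 -> slot 13
256: h=1 -> slot 1
696: h=16 -> slot 16
931: h=13, probe 13,14 -> slot 14
213: h=9 -> slot 9
45: h=11 -> slot 11
914: h=13, probe 13,14,15 -> slot 15
81: h=13, probe 13,14,15,16,0 -> slot 0
Table: [81, 256, —, —, —, —, —, —, —, 213, —, 45, —, 98, 931, 914, 696]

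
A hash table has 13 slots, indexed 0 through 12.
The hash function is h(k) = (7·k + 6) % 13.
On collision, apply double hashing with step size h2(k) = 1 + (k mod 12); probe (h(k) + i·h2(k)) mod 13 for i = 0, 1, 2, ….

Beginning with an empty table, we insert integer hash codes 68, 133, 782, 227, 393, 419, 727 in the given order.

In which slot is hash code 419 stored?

0

68: h=1 => slot 1
133: h=1, h2=2, probe 1,3 => slot 3
782: h=7 => slot 7
227: h=9 => slot 9
393: h=1, h2=10, probe 1,11 => slot 11
419: h=1, h2=12, probe 1,0 => slot 0
727: h=12 => slot 12
Table: [419, 68, ., 133, ., ., ., 782, ., 227, ., 393, 727]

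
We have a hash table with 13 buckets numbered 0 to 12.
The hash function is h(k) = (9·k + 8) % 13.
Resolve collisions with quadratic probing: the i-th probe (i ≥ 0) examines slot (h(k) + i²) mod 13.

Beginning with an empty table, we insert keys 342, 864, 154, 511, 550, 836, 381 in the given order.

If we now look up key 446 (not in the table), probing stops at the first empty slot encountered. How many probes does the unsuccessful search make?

Insert 342: h=5, slot 5 empty → index 5.
Insert 864: h=10, slot 10 empty → index 10.
Insert 154: h=3, slot 3 empty → index 3.
Insert 511: h=5, slot 5 occupied → index 6.
Insert 550: h=5, slots 5,6 occupied → index 9.
Insert 836: h=5, slots 5,6,9 occupied → index 1.
Insert 381: h=5, slots 5,6,9,1 occupied → index 8.
Table: [-, 836, -, 154, -, 342, 511, -, 381, 550, 864, -, -]
Lookup 446: h=5, probe 5,6,9,1,8,4 → slot 4 empty, not found.

6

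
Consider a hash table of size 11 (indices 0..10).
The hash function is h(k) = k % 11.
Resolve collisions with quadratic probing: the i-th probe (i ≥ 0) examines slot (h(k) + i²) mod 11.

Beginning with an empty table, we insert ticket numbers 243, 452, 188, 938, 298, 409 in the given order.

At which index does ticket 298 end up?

10

243 hashes to 1; slot 1 is free → place at 1.
452 hashes to 1; 1 taken → place at 2.
188 hashes to 1; 1,2 taken → place at 5.
938 hashes to 3; slot 3 is free → place at 3.
298 hashes to 1; 1,2,5 taken → place at 10.
409 hashes to 2; 2,3 taken → place at 6.
Table: [∅, 243, 452, 938, ∅, 188, 409, ∅, ∅, ∅, 298]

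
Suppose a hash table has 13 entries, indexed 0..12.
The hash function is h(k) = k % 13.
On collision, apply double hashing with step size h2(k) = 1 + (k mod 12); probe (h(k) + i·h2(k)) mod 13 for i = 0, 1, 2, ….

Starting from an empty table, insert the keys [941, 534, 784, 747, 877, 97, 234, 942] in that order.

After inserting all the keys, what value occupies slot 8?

941 hashes to 5; slot 5 is free → place at 5.
534 hashes to 1; slot 1 is free → place at 1.
784 hashes to 4; slot 4 is free → place at 4.
747 hashes to 6; slot 6 is free → place at 6.
877 hashes to 6, h2=2; 6 taken → place at 8.
97 hashes to 6, h2=2; 6,8 taken → place at 10.
234 hashes to 0; slot 0 is free → place at 0.
942 hashes to 6, h2=7; 6,0 taken → place at 7.
Table: [234, 534, —, —, 784, 941, 747, 942, 877, —, 97, —, —]

877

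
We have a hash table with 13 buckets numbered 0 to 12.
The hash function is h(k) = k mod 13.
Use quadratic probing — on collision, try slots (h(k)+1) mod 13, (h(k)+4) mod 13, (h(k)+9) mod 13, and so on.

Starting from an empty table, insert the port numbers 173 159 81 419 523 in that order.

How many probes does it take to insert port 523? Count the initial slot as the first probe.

Insert 173: h=4, slot 4 empty => index 4.
Insert 159: h=3, slot 3 empty => index 3.
Insert 81: h=3, slots 3,4 occupied => index 7.
Insert 419: h=3, slots 3,4,7 occupied => index 12.
Insert 523: h=3, slots 3,4,7,12 occupied => index 6.
Table: [∅, ∅, ∅, 159, 173, ∅, 523, 81, ∅, ∅, ∅, ∅, 419]

5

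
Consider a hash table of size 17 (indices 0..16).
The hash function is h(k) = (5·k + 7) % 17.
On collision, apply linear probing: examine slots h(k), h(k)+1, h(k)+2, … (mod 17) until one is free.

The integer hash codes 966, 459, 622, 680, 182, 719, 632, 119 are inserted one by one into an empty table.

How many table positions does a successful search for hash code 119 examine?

Insert 966: h=9, slot 9 empty => index 9.
Insert 459: h=7, slot 7 empty => index 7.
Insert 622: h=6, slot 6 empty => index 6.
Insert 680: h=7, slot 7 occupied => index 8.
Insert 182: h=16, slot 16 empty => index 16.
Insert 719: h=15, slot 15 empty => index 15.
Insert 632: h=5, slot 5 empty => index 5.
Insert 119: h=7, slots 7,8,9 occupied => index 10.
Table: [—, —, —, —, —, 632, 622, 459, 680, 966, 119, —, —, —, —, 719, 182]
Lookup 119: h=7, probe 7,8,9,10 → found at 10.

4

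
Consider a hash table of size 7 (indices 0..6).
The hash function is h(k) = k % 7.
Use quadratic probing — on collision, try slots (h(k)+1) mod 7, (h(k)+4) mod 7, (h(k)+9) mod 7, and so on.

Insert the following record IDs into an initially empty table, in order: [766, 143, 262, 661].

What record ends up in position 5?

661

Insert 766: h=3, slot 3 empty -> index 3.
Insert 143: h=3, slot 3 occupied -> index 4.
Insert 262: h=3, slots 3,4 occupied -> index 0.
Insert 661: h=3, slots 3,4,0 occupied -> index 5.
Table: [262, _, _, 766, 143, 661, _]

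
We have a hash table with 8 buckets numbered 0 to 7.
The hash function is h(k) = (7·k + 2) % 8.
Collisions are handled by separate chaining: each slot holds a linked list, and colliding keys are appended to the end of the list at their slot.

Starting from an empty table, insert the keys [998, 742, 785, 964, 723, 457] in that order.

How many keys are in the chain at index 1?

2

Insert 998: h=4, bucket 4 empty → new chain.
Insert 742: h=4, bucket 4 nonempty → append to chain.
Insert 785: h=1, bucket 1 empty → new chain.
Insert 964: h=6, bucket 6 empty → new chain.
Insert 723: h=7, bucket 7 empty → new chain.
Insert 457: h=1, bucket 1 nonempty → append to chain.
Final buckets:
0: -
1: 785 -> 457
2: -
3: -
4: 998 -> 742
5: -
6: 964
7: 723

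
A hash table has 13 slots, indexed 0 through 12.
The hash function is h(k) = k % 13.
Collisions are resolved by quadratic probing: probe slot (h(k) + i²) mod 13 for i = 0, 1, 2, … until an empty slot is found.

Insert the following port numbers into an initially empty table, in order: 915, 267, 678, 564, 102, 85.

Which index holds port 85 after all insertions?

915: h=5 -> slot 5
267: h=7 -> slot 7
678: h=2 -> slot 2
564: h=5, probe 5,6 -> slot 6
102: h=11 -> slot 11
85: h=7, probe 7,8 -> slot 8
Table: [—, —, 678, —, —, 915, 564, 267, 85, —, —, 102, —]

8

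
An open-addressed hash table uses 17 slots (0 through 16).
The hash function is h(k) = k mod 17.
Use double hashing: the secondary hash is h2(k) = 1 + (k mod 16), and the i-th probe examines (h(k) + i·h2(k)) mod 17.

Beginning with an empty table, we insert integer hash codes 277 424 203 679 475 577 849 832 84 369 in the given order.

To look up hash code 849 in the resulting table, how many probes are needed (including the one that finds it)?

Insert 277: h=5, slot 5 empty -> index 5.
Insert 424: h=16, slot 16 empty -> index 16.
Insert 203: h=16, h2=12, slot 16 occupied -> index 11.
Insert 679: h=16, h2=8, slot 16 occupied -> index 7.
Insert 475: h=16, h2=12, slots 16,11 occupied -> index 6.
Insert 577: h=16, h2=2, slot 16 occupied -> index 1.
Insert 849: h=16, h2=2, slots 16,1 occupied -> index 3.
Insert 832: h=16, h2=1, slot 16 occupied -> index 0.
Insert 84: h=16, h2=5, slot 16 occupied -> index 4.
Insert 369: h=12, slot 12 empty -> index 12.
Table: [832, 577, -, 849, 84, 277, 475, 679, -, -, -, 203, 369, -, -, -, 424]
Lookup 849: h=16, h2=2, probe 16,1,3 → found at 3.

3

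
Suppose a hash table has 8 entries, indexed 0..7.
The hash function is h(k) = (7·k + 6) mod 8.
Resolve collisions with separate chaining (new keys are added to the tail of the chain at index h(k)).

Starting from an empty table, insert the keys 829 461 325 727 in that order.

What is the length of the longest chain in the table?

3

829 -> bucket 1
461 -> bucket 1 (collision)
325 -> bucket 1 (collision)
727 -> bucket 7
Final buckets:
0: -
1: 829 -> 461 -> 325
2: -
3: -
4: -
5: -
6: -
7: 727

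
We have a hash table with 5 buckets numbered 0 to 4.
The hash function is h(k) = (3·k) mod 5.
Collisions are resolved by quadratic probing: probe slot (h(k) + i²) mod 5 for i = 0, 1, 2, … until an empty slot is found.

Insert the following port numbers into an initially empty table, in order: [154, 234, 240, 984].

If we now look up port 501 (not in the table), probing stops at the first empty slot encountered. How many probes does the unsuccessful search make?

154: h=2 -> slot 2
234: h=2, probe 2,3 -> slot 3
240: h=0 -> slot 0
984: h=2, probe 2,3,1 -> slot 1
Table: [240, 984, 154, 234, .]
Lookup 501: h=3, probe 3,4 → slot 4 empty, not found.

2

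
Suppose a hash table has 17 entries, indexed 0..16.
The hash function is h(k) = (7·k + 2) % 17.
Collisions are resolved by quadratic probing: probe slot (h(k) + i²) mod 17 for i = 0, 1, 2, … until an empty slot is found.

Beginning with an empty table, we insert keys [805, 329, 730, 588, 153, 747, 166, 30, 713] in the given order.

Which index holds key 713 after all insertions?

16

805 hashes to 10; slot 10 is free => place at 10.
329 hashes to 10; 10 taken => place at 11.
730 hashes to 12; slot 12 is free => place at 12.
588 hashes to 4; slot 4 is free => place at 4.
153 hashes to 2; slot 2 is free => place at 2.
747 hashes to 12; 12 taken => place at 13.
166 hashes to 8; slot 8 is free => place at 8.
30 hashes to 8; 8 taken => place at 9.
713 hashes to 12; 12,13 taken => place at 16.
Table: [∅, ∅, 153, ∅, 588, ∅, ∅, ∅, 166, 30, 805, 329, 730, 747, ∅, ∅, 713]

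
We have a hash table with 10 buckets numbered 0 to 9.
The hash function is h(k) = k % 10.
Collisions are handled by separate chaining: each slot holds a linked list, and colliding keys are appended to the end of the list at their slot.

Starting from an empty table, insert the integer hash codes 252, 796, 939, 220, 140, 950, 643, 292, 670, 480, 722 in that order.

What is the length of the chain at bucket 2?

3

252 -> bucket 2
796 -> bucket 6
939 -> bucket 9
220 -> bucket 0
140 -> bucket 0 (collision)
950 -> bucket 0 (collision)
643 -> bucket 3
292 -> bucket 2 (collision)
670 -> bucket 0 (collision)
480 -> bucket 0 (collision)
722 -> bucket 2 (collision)
Final buckets:
0: 220 -> 140 -> 950 -> 670 -> 480
1: —
2: 252 -> 292 -> 722
3: 643
4: —
5: —
6: 796
7: —
8: —
9: 939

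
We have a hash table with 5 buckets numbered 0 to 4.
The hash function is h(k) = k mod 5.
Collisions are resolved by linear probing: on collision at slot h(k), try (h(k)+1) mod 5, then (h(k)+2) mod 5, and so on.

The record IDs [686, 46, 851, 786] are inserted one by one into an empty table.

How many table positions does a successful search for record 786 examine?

686 hashes to 1; slot 1 is free => place at 1.
46 hashes to 1; 1 taken => place at 2.
851 hashes to 1; 1,2 taken => place at 3.
786 hashes to 1; 1,2,3 taken => place at 4.
Table: [., 686, 46, 851, 786]
Lookup 786: h=1, probe 1,2,3,4 → found at 4.

4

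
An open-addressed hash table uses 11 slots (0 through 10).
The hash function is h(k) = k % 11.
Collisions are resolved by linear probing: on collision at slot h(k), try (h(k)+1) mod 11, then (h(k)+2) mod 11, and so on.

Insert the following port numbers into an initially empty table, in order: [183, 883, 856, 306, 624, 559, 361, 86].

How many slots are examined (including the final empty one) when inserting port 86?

Insert 183: h=7, slot 7 empty -> index 7.
Insert 883: h=3, slot 3 empty -> index 3.
Insert 856: h=9, slot 9 empty -> index 9.
Insert 306: h=9, slot 9 occupied -> index 10.
Insert 624: h=8, slot 8 empty -> index 8.
Insert 559: h=9, slots 9,10 occupied -> index 0.
Insert 361: h=9, slots 9,10,0 occupied -> index 1.
Insert 86: h=9, slots 9,10,0,1 occupied -> index 2.
Table: [559, 361, 86, 883, ∅, ∅, ∅, 183, 624, 856, 306]

5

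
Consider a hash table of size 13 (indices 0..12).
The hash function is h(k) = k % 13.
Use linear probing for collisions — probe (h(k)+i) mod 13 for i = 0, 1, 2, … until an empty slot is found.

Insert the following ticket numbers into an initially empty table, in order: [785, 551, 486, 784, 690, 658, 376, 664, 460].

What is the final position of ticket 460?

785: h=5 → slot 5
551: h=5, probe 5,6 → slot 6
486: h=5, probe 5,6,7 → slot 7
784: h=4 → slot 4
690: h=1 → slot 1
658: h=8 → slot 8
376: h=12 → slot 12
664: h=1, probe 1,2 → slot 2
460: h=5, probe 5,6,7,8,9 → slot 9
Table: [—, 690, 664, —, 784, 785, 551, 486, 658, 460, —, —, 376]

9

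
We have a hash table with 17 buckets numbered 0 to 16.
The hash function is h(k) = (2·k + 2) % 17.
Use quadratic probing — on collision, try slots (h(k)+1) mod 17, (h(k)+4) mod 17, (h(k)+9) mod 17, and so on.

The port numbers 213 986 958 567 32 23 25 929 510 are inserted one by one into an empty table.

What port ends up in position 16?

213: h=3 → slot 3
986: h=2 → slot 2
958: h=14 → slot 14
567: h=14, probe 14,15 → slot 15
32: h=15, probe 15,16 → slot 16
23: h=14, probe 14,15,1 → slot 1
25: h=1, probe 1,2,5 → slot 5
929: h=7 → slot 7
510: h=2, probe 2,3,6 → slot 6
Table: [-, 23, 986, 213, -, 25, 510, 929, -, -, -, -, -, -, 958, 567, 32]

32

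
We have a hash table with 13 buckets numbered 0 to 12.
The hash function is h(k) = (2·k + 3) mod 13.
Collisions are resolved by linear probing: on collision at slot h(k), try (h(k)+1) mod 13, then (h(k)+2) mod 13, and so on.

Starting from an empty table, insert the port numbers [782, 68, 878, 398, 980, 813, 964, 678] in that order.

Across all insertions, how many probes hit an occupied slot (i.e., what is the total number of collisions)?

782: h=7 => slot 7
68: h=9 => slot 9
878: h=4 => slot 4
398: h=6 => slot 6
980: h=0 => slot 0
813: h=4, probe 4,5 => slot 5
964: h=7, probe 7,8 => slot 8
678: h=7, probe 7,8,9,10 => slot 10
Table: [980, ., ., ., 878, 813, 398, 782, 964, 68, 678, ., .]

5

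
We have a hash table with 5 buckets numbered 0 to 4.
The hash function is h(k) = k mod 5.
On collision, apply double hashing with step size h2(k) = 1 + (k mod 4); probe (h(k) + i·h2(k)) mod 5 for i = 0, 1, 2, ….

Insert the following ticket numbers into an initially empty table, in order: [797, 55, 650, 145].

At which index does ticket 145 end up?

797 hashes to 2; slot 2 is free → place at 2.
55 hashes to 0; slot 0 is free → place at 0.
650 hashes to 0, h2=3; 0 taken → place at 3.
145 hashes to 0, h2=2; 0,2 taken → place at 4.
Table: [55, —, 797, 650, 145]

4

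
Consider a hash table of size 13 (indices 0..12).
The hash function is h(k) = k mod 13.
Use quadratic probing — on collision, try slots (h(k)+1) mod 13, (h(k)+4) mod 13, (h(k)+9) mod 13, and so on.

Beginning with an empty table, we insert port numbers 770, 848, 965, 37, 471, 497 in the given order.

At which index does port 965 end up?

Insert 770: h=3, slot 3 empty → index 3.
Insert 848: h=3, slot 3 occupied → index 4.
Insert 965: h=3, slots 3,4 occupied → index 7.
Insert 37: h=11, slot 11 empty → index 11.
Insert 471: h=3, slots 3,4,7 occupied → index 12.
Insert 497: h=3, slots 3,4,7,12 occupied → index 6.
Table: [∅, ∅, ∅, 770, 848, ∅, 497, 965, ∅, ∅, ∅, 37, 471]

7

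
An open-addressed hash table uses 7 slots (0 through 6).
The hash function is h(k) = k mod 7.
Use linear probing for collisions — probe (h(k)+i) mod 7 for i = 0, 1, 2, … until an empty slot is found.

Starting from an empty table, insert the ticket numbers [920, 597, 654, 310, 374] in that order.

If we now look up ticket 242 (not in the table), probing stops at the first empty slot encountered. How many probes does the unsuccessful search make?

4

920: h=3 → slot 3
597: h=2 → slot 2
654: h=3, probe 3,4 → slot 4
310: h=2, probe 2,3,4,5 → slot 5
374: h=3, probe 3,4,5,6 → slot 6
Table: [—, —, 597, 920, 654, 310, 374]
Lookup 242: h=4, probe 4,5,6,0 → slot 0 empty, not found.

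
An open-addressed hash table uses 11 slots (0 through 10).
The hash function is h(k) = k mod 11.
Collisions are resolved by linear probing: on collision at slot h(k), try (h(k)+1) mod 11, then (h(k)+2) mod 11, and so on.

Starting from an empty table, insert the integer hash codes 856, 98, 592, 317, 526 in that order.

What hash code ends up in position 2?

856 hashes to 9; slot 9 is free => place at 9.
98 hashes to 10; slot 10 is free => place at 10.
592 hashes to 9; 9,10 taken => place at 0.
317 hashes to 9; 9,10,0 taken => place at 1.
526 hashes to 9; 9,10,0,1 taken => place at 2.
Table: [592, 317, 526, —, —, —, —, —, —, 856, 98]

526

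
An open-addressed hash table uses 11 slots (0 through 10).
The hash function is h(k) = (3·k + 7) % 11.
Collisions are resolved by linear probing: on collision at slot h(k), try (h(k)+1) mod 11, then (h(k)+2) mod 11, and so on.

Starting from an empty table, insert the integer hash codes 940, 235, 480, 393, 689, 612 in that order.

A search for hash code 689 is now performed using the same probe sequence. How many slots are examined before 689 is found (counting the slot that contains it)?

940 hashes to 0; slot 0 is free → place at 0.
235 hashes to 8; slot 8 is free → place at 8.
480 hashes to 6; slot 6 is free → place at 6.
393 hashes to 9; slot 9 is free → place at 9.
689 hashes to 6; 6 taken → place at 7.
612 hashes to 6; 6,7,8,9 taken → place at 10.
Table: [940, —, —, —, —, —, 480, 689, 235, 393, 612]
Lookup 689: h=6, probe 6,7 → found at 7.

2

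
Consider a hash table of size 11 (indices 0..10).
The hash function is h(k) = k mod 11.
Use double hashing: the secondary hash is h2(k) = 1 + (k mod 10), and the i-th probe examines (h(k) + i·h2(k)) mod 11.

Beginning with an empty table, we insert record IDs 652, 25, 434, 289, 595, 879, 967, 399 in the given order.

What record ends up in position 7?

967

652: h=3 → slot 3
25: h=3, h2=6, probe 3,9 → slot 9
434: h=5 → slot 5
289: h=3, h2=10, probe 3,2 → slot 2
595: h=1 → slot 1
879: h=10 → slot 10
967: h=10, h2=8, probe 10,7 → slot 7
399: h=3, h2=10, probe 3,2,1,0 → slot 0
Table: [399, 595, 289, 652, —, 434, —, 967, —, 25, 879]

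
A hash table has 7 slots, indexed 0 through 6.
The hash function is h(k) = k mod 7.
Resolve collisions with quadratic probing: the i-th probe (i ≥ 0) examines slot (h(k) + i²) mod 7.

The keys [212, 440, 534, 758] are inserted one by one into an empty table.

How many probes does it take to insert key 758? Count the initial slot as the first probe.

4

212 hashes to 2; slot 2 is free -> place at 2.
440 hashes to 6; slot 6 is free -> place at 6.
534 hashes to 2; 2 taken -> place at 3.
758 hashes to 2; 2,3,6 taken -> place at 4.
Table: [., ., 212, 534, 758, ., 440]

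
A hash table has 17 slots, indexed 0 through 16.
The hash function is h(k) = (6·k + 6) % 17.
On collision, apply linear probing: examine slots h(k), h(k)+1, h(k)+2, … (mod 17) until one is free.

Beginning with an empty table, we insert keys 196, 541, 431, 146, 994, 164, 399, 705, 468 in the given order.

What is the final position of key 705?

7

Insert 196: h=9, slot 9 empty → index 9.
Insert 541: h=5, slot 5 empty → index 5.
Insert 431: h=8, slot 8 empty → index 8.
Insert 146: h=15, slot 15 empty → index 15.
Insert 994: h=3, slot 3 empty → index 3.
Insert 164: h=4, slot 4 empty → index 4.
Insert 399: h=3, slots 3,4,5 occupied → index 6.
Insert 705: h=3, slots 3,4,5,6 occupied → index 7.
Insert 468: h=9, slot 9 occupied → index 10.
Table: [—, —, —, 994, 164, 541, 399, 705, 431, 196, 468, —, —, —, —, 146, —]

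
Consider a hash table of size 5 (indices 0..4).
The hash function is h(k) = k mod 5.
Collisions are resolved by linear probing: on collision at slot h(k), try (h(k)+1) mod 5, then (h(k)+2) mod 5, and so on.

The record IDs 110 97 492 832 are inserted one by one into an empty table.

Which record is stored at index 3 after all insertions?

492

110: h=0 -> slot 0
97: h=2 -> slot 2
492: h=2, probe 2,3 -> slot 3
832: h=2, probe 2,3,4 -> slot 4
Table: [110, -, 97, 492, 832]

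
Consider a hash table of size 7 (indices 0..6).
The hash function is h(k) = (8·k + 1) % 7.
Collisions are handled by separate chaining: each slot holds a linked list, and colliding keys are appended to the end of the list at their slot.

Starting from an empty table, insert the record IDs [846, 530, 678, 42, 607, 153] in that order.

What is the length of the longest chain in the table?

3

846 -> bucket 0
530 -> bucket 6
678 -> bucket 0 (collision)
42 -> bucket 1
607 -> bucket 6 (collision)
153 -> bucket 0 (collision)
Final buckets:
0: 846 -> 678 -> 153
1: 42
2: _
3: _
4: _
5: _
6: 530 -> 607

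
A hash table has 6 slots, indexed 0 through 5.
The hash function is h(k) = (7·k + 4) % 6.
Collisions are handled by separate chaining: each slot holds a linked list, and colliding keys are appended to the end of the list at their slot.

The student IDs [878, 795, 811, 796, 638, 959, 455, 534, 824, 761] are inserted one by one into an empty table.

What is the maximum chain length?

3

Insert 878: h=0, bucket 0 empty → new chain.
Insert 795: h=1, bucket 1 empty → new chain.
Insert 811: h=5, bucket 5 empty → new chain.
Insert 796: h=2, bucket 2 empty → new chain.
Insert 638: h=0, bucket 0 nonempty → append to chain.
Insert 959: h=3, bucket 3 empty → new chain.
Insert 455: h=3, bucket 3 nonempty → append to chain.
Insert 534: h=4, bucket 4 empty → new chain.
Insert 824: h=0, bucket 0 nonempty → append to chain.
Insert 761: h=3, bucket 3 nonempty → append to chain.
Final buckets:
0: 878 -> 638 -> 824
1: 795
2: 796
3: 959 -> 455 -> 761
4: 534
5: 811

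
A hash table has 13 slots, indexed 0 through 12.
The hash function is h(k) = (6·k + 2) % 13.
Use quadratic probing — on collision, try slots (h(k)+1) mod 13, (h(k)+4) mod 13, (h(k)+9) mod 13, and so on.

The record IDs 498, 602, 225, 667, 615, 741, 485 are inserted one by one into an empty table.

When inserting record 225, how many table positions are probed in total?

498 hashes to 0; slot 0 is free -> place at 0.
602 hashes to 0; 0 taken -> place at 1.
225 hashes to 0; 0,1 taken -> place at 4.
667 hashes to 0; 0,1,4 taken -> place at 9.
615 hashes to 0; 0,1,4,9 taken -> place at 3.
741 hashes to 2; slot 2 is free -> place at 2.
485 hashes to 0; 0,1,4,9,3 taken -> place at 12.
Table: [498, 602, 741, 615, 225, —, —, —, —, 667, —, —, 485]

3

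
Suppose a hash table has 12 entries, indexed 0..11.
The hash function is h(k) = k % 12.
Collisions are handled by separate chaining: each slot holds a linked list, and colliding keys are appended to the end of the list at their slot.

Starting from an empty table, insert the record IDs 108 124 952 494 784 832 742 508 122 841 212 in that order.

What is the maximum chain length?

Insert 108: h=0, bucket 0 empty → new chain.
Insert 124: h=4, bucket 4 empty → new chain.
Insert 952: h=4, bucket 4 nonempty → append to chain.
Insert 494: h=2, bucket 2 empty → new chain.
Insert 784: h=4, bucket 4 nonempty → append to chain.
Insert 832: h=4, bucket 4 nonempty → append to chain.
Insert 742: h=10, bucket 10 empty → new chain.
Insert 508: h=4, bucket 4 nonempty → append to chain.
Insert 122: h=2, bucket 2 nonempty → append to chain.
Insert 841: h=1, bucket 1 empty → new chain.
Insert 212: h=8, bucket 8 empty → new chain.
Final buckets:
0: 108
1: 841
2: 494 -> 122
3: _
4: 124 -> 952 -> 784 -> 832 -> 508
5: _
6: _
7: _
8: 212
9: _
10: 742
11: _

5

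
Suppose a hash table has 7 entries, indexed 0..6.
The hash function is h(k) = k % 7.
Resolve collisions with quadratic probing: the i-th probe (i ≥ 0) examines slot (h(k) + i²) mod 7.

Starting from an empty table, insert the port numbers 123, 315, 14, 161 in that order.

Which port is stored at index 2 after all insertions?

161

123 hashes to 4; slot 4 is free → place at 4.
315 hashes to 0; slot 0 is free → place at 0.
14 hashes to 0; 0 taken → place at 1.
161 hashes to 0; 0,1,4 taken → place at 2.
Table: [315, 14, 161, ∅, 123, ∅, ∅]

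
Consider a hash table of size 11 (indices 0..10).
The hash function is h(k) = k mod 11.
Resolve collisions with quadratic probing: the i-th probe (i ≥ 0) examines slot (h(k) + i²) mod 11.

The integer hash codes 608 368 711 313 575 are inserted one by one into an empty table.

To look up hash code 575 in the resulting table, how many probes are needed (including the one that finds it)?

608: h=3 → slot 3
368: h=5 → slot 5
711: h=7 → slot 7
313: h=5, probe 5,6 → slot 6
575: h=3, probe 3,4 → slot 4
Table: [-, -, -, 608, 575, 368, 313, 711, -, -, -]
Lookup 575: h=3, probe 3,4 → found at 4.

2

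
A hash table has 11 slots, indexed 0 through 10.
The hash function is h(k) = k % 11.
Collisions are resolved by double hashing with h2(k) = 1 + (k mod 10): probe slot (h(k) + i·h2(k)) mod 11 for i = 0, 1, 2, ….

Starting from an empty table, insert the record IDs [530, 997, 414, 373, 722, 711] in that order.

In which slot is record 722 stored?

Insert 530: h=2, slot 2 empty => index 2.
Insert 997: h=7, slot 7 empty => index 7.
Insert 414: h=7, h2=5, slot 7 occupied => index 1.
Insert 373: h=10, slot 10 empty => index 10.
Insert 722: h=7, h2=3, slots 7,10,2 occupied => index 5.
Insert 711: h=7, h2=2, slot 7 occupied => index 9.
Table: [-, 414, 530, -, -, 722, -, 997, -, 711, 373]

5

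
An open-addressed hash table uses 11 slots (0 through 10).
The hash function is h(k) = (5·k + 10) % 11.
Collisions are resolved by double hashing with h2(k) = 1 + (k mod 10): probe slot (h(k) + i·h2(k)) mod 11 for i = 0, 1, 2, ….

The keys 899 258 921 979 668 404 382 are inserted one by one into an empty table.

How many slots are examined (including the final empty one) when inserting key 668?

2

899: h=6 → slot 6
258: h=2 → slot 2
921: h=6, h2=2, probe 6,8 → slot 8
979: h=10 → slot 10
668: h=6, h2=9, probe 6,4 → slot 4
404: h=6, h2=5, probe 6,0 → slot 0
382: h=6, h2=3, probe 6,9 → slot 9
Table: [404, —, 258, —, 668, —, 899, —, 921, 382, 979]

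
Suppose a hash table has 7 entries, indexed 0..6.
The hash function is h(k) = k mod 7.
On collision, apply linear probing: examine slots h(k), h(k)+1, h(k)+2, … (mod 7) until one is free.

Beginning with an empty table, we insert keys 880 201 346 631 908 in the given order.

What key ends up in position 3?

Insert 880: h=5, slot 5 empty => index 5.
Insert 201: h=5, slot 5 occupied => index 6.
Insert 346: h=3, slot 3 empty => index 3.
Insert 631: h=1, slot 1 empty => index 1.
Insert 908: h=5, slots 5,6 occupied => index 0.
Table: [908, 631, —, 346, —, 880, 201]

346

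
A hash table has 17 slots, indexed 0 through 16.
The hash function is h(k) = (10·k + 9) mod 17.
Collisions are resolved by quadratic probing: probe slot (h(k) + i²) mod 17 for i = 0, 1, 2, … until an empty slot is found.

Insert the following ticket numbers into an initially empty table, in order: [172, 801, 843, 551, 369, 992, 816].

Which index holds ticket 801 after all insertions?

172 hashes to 12; slot 12 is free → place at 12.
801 hashes to 12; 12 taken → place at 13.
843 hashes to 7; slot 7 is free → place at 7.
551 hashes to 11; slot 11 is free → place at 11.
369 hashes to 10; slot 10 is free → place at 10.
992 hashes to 1; slot 1 is free → place at 1.
816 hashes to 9; slot 9 is free → place at 9.
Table: [_, 992, _, _, _, _, _, 843, _, 816, 369, 551, 172, 801, _, _, _]

13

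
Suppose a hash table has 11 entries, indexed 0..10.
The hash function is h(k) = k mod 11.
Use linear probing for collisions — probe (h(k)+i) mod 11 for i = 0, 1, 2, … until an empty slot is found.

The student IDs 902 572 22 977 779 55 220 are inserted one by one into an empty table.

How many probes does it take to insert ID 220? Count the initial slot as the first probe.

902: h=0 -> slot 0
572: h=0, probe 0,1 -> slot 1
22: h=0, probe 0,1,2 -> slot 2
977: h=9 -> slot 9
779: h=9, probe 9,10 -> slot 10
55: h=0, probe 0,1,2,3 -> slot 3
220: h=0, probe 0,1,2,3,4 -> slot 4
Table: [902, 572, 22, 55, 220, -, -, -, -, 977, 779]

5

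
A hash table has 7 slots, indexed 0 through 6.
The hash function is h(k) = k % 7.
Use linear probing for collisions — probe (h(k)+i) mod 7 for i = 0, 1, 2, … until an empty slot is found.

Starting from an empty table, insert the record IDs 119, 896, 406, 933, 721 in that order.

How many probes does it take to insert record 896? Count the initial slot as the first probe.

Insert 119: h=0, slot 0 empty -> index 0.
Insert 896: h=0, slot 0 occupied -> index 1.
Insert 406: h=0, slots 0,1 occupied -> index 2.
Insert 933: h=2, slot 2 occupied -> index 3.
Insert 721: h=0, slots 0,1,2,3 occupied -> index 4.
Table: [119, 896, 406, 933, 721, —, —]

2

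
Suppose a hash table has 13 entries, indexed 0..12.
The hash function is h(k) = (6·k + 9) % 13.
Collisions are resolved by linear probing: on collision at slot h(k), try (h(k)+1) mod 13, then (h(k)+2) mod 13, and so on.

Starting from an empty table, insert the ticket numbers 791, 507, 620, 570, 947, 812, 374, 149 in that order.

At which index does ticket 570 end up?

12

Insert 791: h=10, slot 10 empty → index 10.
Insert 507: h=9, slot 9 empty → index 9.
Insert 620: h=11, slot 11 empty → index 11.
Insert 570: h=10, slots 10,11 occupied → index 12.
Insert 947: h=10, slots 10,11,12 occupied → index 0.
Insert 812: h=6, slot 6 empty → index 6.
Insert 374: h=4, slot 4 empty → index 4.
Insert 149: h=6, slot 6 occupied → index 7.
Table: [947, _, _, _, 374, _, 812, 149, _, 507, 791, 620, 570]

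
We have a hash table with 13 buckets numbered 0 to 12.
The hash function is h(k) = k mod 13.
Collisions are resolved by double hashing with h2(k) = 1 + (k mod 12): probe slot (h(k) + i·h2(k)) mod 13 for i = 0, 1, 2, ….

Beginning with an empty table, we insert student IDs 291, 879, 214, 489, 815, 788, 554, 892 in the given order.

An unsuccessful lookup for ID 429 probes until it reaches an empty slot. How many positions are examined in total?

2

291 hashes to 5; slot 5 is free → place at 5.
879 hashes to 8; slot 8 is free → place at 8.
214 hashes to 6; slot 6 is free → place at 6.
489 hashes to 8, h2=10; 8,5 taken → place at 2.
815 hashes to 9; slot 9 is free → place at 9.
788 hashes to 8, h2=9; 8 taken → place at 4.
554 hashes to 8, h2=3; 8 taken → place at 11.
892 hashes to 8, h2=5; 8 taken → place at 0.
Table: [892, _, 489, _, 788, 291, 214, _, 879, 815, _, 554, _]
Lookup 429: h=0, h2=10, probe 0,10 → slot 10 empty, not found.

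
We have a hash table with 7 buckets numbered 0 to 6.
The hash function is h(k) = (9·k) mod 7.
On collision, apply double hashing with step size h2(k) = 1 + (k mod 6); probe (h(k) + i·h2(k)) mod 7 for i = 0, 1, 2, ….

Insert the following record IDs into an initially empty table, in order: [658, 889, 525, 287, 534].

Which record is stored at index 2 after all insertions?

889

Insert 658: h=0, slot 0 empty => index 0.
Insert 889: h=0, h2=2, slot 0 occupied => index 2.
Insert 525: h=0, h2=4, slot 0 occupied => index 4.
Insert 287: h=0, h2=6, slot 0 occupied => index 6.
Insert 534: h=4, h2=1, slot 4 occupied => index 5.
Table: [658, ∅, 889, ∅, 525, 534, 287]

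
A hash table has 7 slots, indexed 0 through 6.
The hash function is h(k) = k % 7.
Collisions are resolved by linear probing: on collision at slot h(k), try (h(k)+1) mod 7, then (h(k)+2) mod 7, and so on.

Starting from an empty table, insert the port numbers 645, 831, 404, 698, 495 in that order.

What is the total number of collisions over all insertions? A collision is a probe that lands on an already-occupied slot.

7

645 hashes to 1; slot 1 is free → place at 1.
831 hashes to 5; slot 5 is free → place at 5.
404 hashes to 5; 5 taken → place at 6.
698 hashes to 5; 5,6 taken → place at 0.
495 hashes to 5; 5,6,0,1 taken → place at 2.
Table: [698, 645, 495, _, _, 831, 404]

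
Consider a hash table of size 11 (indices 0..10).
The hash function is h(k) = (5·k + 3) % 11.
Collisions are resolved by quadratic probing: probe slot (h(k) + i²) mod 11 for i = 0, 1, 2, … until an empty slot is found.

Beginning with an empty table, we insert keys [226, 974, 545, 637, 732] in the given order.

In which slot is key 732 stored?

5

226 hashes to 0; slot 0 is free → place at 0.
974 hashes to 0; 0 taken → place at 1.
545 hashes to 0; 0,1 taken → place at 4.
637 hashes to 9; slot 9 is free → place at 9.
732 hashes to 0; 0,1,4,9 taken → place at 5.
Table: [226, 974, _, _, 545, 732, _, _, _, 637, _]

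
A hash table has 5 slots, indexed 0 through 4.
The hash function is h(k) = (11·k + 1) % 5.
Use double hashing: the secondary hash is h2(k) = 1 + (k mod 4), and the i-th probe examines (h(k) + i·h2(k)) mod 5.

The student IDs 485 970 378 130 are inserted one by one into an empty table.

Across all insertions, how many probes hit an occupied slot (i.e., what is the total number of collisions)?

5

485: h=1 => slot 1
970: h=1, h2=3, probe 1,4 => slot 4
378: h=4, h2=3, probe 4,2 => slot 2
130: h=1, h2=3, probe 1,4,2,0 => slot 0
Table: [130, 485, 378, ., 970]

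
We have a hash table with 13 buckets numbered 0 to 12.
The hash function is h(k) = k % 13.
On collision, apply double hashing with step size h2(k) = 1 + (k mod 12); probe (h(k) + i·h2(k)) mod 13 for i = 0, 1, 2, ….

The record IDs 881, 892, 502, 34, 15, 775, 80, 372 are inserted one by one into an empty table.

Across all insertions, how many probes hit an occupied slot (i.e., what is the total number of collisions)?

6

881 hashes to 10; slot 10 is free => place at 10.
892 hashes to 8; slot 8 is free => place at 8.
502 hashes to 8, h2=11; 8 taken => place at 6.
34 hashes to 8, h2=11; 8,6 taken => place at 4.
15 hashes to 2; slot 2 is free => place at 2.
775 hashes to 8, h2=8; 8 taken => place at 3.
80 hashes to 2, h2=9; 2 taken => place at 11.
372 hashes to 8, h2=1; 8 taken => place at 9.
Table: [-, -, 15, 775, 34, -, 502, -, 892, 372, 881, 80, -]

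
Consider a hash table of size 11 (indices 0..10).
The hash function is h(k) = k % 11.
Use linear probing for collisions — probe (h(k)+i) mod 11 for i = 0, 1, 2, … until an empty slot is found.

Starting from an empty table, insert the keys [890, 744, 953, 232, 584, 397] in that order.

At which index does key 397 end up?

3

890: h=10 → slot 10
744: h=7 → slot 7
953: h=7, probe 7,8 → slot 8
232: h=1 → slot 1
584: h=1, probe 1,2 → slot 2
397: h=1, probe 1,2,3 → slot 3
Table: [∅, 232, 584, 397, ∅, ∅, ∅, 744, 953, ∅, 890]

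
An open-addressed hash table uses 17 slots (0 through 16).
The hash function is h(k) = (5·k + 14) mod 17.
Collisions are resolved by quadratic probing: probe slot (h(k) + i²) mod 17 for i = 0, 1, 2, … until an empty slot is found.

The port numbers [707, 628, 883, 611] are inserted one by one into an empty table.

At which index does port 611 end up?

707 hashes to 13; slot 13 is free -> place at 13.
628 hashes to 9; slot 9 is free -> place at 9.
883 hashes to 9; 9 taken -> place at 10.
611 hashes to 9; 9,10,13 taken -> place at 1.
Table: [_, 611, _, _, _, _, _, _, _, 628, 883, _, _, 707, _, _, _]

1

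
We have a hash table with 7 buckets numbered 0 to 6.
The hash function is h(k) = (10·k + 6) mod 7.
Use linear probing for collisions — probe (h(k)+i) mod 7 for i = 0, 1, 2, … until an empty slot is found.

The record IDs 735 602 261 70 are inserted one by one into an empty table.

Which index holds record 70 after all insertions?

1

735 hashes to 6; slot 6 is free -> place at 6.
602 hashes to 6; 6 taken -> place at 0.
261 hashes to 5; slot 5 is free -> place at 5.
70 hashes to 6; 6,0 taken -> place at 1.
Table: [602, 70, ., ., ., 261, 735]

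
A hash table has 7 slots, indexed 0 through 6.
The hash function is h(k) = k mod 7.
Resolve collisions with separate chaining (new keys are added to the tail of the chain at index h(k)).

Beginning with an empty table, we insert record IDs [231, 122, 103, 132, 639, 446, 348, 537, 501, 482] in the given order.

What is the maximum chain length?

4

231 -> bucket 0
122 -> bucket 3
103 -> bucket 5
132 -> bucket 6
639 -> bucket 2
446 -> bucket 5 (collision)
348 -> bucket 5 (collision)
537 -> bucket 5 (collision)
501 -> bucket 4
482 -> bucket 6 (collision)
Final buckets:
0: 231
1: .
2: 639
3: 122
4: 501
5: 103 -> 446 -> 348 -> 537
6: 132 -> 482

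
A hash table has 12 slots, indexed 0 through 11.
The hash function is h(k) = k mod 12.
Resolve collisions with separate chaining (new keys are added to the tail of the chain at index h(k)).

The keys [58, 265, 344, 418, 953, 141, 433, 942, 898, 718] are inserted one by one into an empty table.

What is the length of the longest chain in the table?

4

Insert 58: h=10, bucket 10 empty -> new chain.
Insert 265: h=1, bucket 1 empty -> new chain.
Insert 344: h=8, bucket 8 empty -> new chain.
Insert 418: h=10, bucket 10 nonempty -> append to chain.
Insert 953: h=5, bucket 5 empty -> new chain.
Insert 141: h=9, bucket 9 empty -> new chain.
Insert 433: h=1, bucket 1 nonempty -> append to chain.
Insert 942: h=6, bucket 6 empty -> new chain.
Insert 898: h=10, bucket 10 nonempty -> append to chain.
Insert 718: h=10, bucket 10 nonempty -> append to chain.
Final buckets:
0: ∅
1: 265 -> 433
2: ∅
3: ∅
4: ∅
5: 953
6: 942
7: ∅
8: 344
9: 141
10: 58 -> 418 -> 898 -> 718
11: ∅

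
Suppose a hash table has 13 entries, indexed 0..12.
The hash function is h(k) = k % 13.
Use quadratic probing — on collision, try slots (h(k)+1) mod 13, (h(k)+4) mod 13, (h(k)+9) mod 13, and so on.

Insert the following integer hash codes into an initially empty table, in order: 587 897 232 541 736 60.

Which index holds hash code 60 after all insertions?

12

Insert 587: h=2, slot 2 empty -> index 2.
Insert 897: h=0, slot 0 empty -> index 0.
Insert 232: h=11, slot 11 empty -> index 11.
Insert 541: h=8, slot 8 empty -> index 8.
Insert 736: h=8, slot 8 occupied -> index 9.
Insert 60: h=8, slots 8,9 occupied -> index 12.
Table: [897, ∅, 587, ∅, ∅, ∅, ∅, ∅, 541, 736, ∅, 232, 60]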